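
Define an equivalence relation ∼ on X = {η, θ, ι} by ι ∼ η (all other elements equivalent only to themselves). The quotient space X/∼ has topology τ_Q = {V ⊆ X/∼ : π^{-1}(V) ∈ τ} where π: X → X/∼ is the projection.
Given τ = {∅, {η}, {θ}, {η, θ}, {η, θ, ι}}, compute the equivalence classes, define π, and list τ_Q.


X/∼ = {[η=ι], [θ]}; |τ_Q| = 3.

Equivalence classes: [η=ι], [θ].
Quotient map π: X → X/∼ sends η ↦ [η=ι], θ ↦ [θ], ι ↦ [η=ι].
For each subset V ⊆ X/∼, compute π^{-1}(V) ⊆ X and check whether π^{-1}(V) ∈ τ. V is open in τ_Q iff π^{-1}(V) ∈ τ.
  V = {}: π^{-1}(V) = ∅ ∈ τ ✓.
  V = {[η=ι]}: π^{-1}(V) = {η, ι} ∉ τ ✗.
  V = {[θ]}: π^{-1}(V) = {θ} ∈ τ ✓.
  V = {[η=ι], [θ]}: π^{-1}(V) = {η, θ, ι} ∈ τ ✓.
Open sets in the quotient: τ_Q = {{}, {[θ]}, {[η=ι], [θ]}} (3 elements).


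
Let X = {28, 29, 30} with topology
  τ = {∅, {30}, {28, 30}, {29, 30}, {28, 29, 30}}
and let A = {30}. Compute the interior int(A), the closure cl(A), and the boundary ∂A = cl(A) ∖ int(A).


int(A) = {30}, cl(A) = {28, 29, 30}, ∂A = {28, 29}.

Closed sets in (X, τ) are complements of opens:
  closed(X, τ) = {∅, {28}, {29}, {28, 29}, {28, 29, 30}}.
int(A) = ⋃ {U ∈ τ : U ⊆ A}. Opens contained in A: ∅, {30}.
Taking the union of these: int(A) = {30}.
cl(A) = ⋂ {C closed : A ⊆ C}. Closed sets containing A: {28, 29, 30}.
Intersecting these: cl(A) = {28, 29, 30}.
∂A = cl(A) ∖ int(A) = {28, 29, 30} ∖ {30} = {28, 29}.


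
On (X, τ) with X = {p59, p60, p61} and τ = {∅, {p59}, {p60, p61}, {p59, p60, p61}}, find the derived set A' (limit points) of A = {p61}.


A' = {p60}

For each x ∈ X, list the open sets U ∈ τ with x ∈ U, then check whether U ∩ (A ∖ {x}) ≠ ∅ for every such U.
  x = p59: open {p59} ∋ x has {p59} ∩ (A ∖ {p59}) = ∅, so x is NOT a limit point.
  x = p60: opens ∋ x are {p60, p61}, {p59, p60, p61}; each meets A ∖ {p60}, so x IS a limit point.
  x = p61: open {p60, p61} ∋ x has {p60, p61} ∩ (A ∖ {p61}) = ∅, so x is NOT a limit point.
Collecting: A' = {p60}.


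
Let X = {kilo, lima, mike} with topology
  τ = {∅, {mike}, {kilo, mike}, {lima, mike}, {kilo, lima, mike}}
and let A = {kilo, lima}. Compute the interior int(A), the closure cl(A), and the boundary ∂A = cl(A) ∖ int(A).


int(A) = ∅, cl(A) = {kilo, lima}, ∂A = {kilo, lima}.

Closed sets in (X, τ) are complements of opens:
  closed(X, τ) = {∅, {kilo}, {lima}, {kilo, lima}, {kilo, lima, mike}}.
int(A) = ⋃ {U ∈ τ : U ⊆ A}. Opens contained in A: ∅.
Taking the union of these: int(A) = ∅.
cl(A) = ⋂ {C closed : A ⊆ C}. Closed sets containing A: {kilo, lima}, {kilo, lima, mike}.
Intersecting these: cl(A) = {kilo, lima}.
∂A = cl(A) ∖ int(A) = {kilo, lima} ∖ ∅ = {kilo, lima}.


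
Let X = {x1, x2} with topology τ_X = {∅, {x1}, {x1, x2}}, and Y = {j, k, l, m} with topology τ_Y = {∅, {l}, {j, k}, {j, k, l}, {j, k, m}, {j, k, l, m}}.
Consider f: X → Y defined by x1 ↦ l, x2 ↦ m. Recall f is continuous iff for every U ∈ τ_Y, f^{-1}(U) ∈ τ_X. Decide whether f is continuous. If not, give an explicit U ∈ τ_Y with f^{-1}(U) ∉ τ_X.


f is NOT continuous.

Compute f^{-1}(U) for each U ∈ τ_Y:
  U = ∅: f^{-1}(U) = ∅ ∈ τ_X ✓.
  U = {l}: f^{-1}(U) = {x1} ∈ τ_X ✓.
  U = {j, k}: f^{-1}(U) = ∅ ∈ τ_X ✓.
  U = {j, k, l}: f^{-1}(U) = {x1} ∈ τ_X ✓.
  U = {j, k, m}: f^{-1}(U) = {x2} ∉ τ_X ✗.
  U = {j, k, l, m}: f^{-1}(U) = {x1, x2} ∈ τ_X ✓.
Found U = {j, k, m} with f^{-1}(U) = {x2} not in τ_X. Therefore f is NOT continuous.


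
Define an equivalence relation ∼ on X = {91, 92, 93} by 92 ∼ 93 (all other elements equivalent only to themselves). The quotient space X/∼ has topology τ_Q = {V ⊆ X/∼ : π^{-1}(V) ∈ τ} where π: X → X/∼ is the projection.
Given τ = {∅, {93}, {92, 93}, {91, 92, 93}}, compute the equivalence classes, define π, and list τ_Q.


X/∼ = {[91], [92=93]}; |τ_Q| = 3.

Equivalence classes: [91], [92=93].
Quotient map π: X → X/∼ sends 91 ↦ [91], 92 ↦ [92=93], 93 ↦ [92=93].
For each subset V ⊆ X/∼, compute π^{-1}(V) ⊆ X and check whether π^{-1}(V) ∈ τ. V is open in τ_Q iff π^{-1}(V) ∈ τ.
  V = {}: π^{-1}(V) = ∅ ∈ τ ✓.
  V = {[91]}: π^{-1}(V) = {91} ∉ τ ✗.
  V = {[92=93]}: π^{-1}(V) = {92, 93} ∈ τ ✓.
  V = {[91], [92=93]}: π^{-1}(V) = {91, 92, 93} ∈ τ ✓.
Open sets in the quotient: τ_Q = {{}, {[92=93]}, {[91], [92=93]}} (3 elements).


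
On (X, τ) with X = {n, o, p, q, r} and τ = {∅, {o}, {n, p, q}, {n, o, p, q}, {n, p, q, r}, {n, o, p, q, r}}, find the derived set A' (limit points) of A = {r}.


A' = ∅

For each x ∈ X, list the open sets U ∈ τ with x ∈ U, then check whether U ∩ (A ∖ {x}) ≠ ∅ for every such U.
  x = n: open {n, p, q} ∋ x has {n, p, q} ∩ (A ∖ {n}) = ∅, so x is NOT a limit point.
  x = o: open {o} ∋ x has {o} ∩ (A ∖ {o}) = ∅, so x is NOT a limit point.
  x = p: open {n, p, q} ∋ x has {n, p, q} ∩ (A ∖ {p}) = ∅, so x is NOT a limit point.
  x = q: open {n, p, q} ∋ x has {n, p, q} ∩ (A ∖ {q}) = ∅, so x is NOT a limit point.
  x = r: open {n, p, q, r} ∋ x has {n, p, q, r} ∩ (A ∖ {r}) = ∅, so x is NOT a limit point.
Collecting: A' = ∅.


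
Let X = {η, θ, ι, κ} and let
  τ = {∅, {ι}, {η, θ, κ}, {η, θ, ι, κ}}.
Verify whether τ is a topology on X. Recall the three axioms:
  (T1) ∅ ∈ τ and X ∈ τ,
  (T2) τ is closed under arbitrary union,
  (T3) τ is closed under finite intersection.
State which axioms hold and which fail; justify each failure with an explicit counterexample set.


τ IS a topology on X.

Axiom (T1): ∅ ∈ τ? Yes; X ∈ τ? Yes.
Axiom (T2/T3): check pairwise unions and intersections of members of τ.
All pairwise intersections and unions checked — each lies in τ. Therefore τ satisfies (T1), (T2), (T3): it IS a topology on X.


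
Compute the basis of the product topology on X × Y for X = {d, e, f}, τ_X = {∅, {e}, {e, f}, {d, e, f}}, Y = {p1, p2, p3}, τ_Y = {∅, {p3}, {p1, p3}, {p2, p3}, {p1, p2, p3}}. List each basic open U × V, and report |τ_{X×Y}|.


Basis B = {∅ × ∅, {e} × {p3}, {e} × {p1, p3}, {e} × {p2, p3}, {e, f} × {p3}, {d, e, f} × {p3}, {e} × {p1, p2, p3}, {e, f} × {p1, p3}, {e, f} × {p2, p3}, {d, e, f} × {p1, p3}, {d, e, f} × {p2, p3}, {e, f} × {p1, p2, p3}, {d, e, f} × {p1, p2, p3}}; |τ_{X×Y}| = 30.

Enumerate products U × V with U ∈ τ_X, V ∈ τ_Y (deduplicated):
  ∅ × ∅ = {} (∅)
  {e} × {p3} = {(e,p3)}
  {e} × {p1, p3} = {(e,p1), (e,p3)}
  {e} × {p2, p3} = {(e,p2), (e,p3)}
  {e, f} × {p3} = {(e,p3), (f,p3)}
  {d, e, f} × {p3} = {(d,p3), (e,p3), (f,p3)}
  {e} × {p1, p2, p3} = {(e,p1), (e,p2), (e,p3)}
  {e, f} × {p1, p3} = {(e,p1), (e,p3), (f,p1), (f,p3)}
  {e, f} × {p2, p3} = {(e,p2), (e,p3), (f,p2), (f,p3)}
  {d, e, f} × {p1, p3} = {(d,p1), (d,p3), (e,p1), (e,p3), (f,p1), (f,p3)}
  {d, e, f} × {p2, p3} = {(d,p2), (d,p3), (e,p2), (e,p3), (f,p2), (f,p3)}
  {e, f} × {p1, p2, p3} = {(e,p1), (e,p2), (e,p3), (f,p1), (f,p2), (f,p3)}
  {d, e, f} × {p1, p2, p3} = {(d,p1), (d,p2), (d,p3), (e,p1), (e,p2), (e,p3), (f,p1), (f,p2), (f,p3)}
These 13 distinct sets form the basis B.
Close under arbitrary unions to get τ_{X×Y}; counting gives |τ_{X×Y}| = 30.


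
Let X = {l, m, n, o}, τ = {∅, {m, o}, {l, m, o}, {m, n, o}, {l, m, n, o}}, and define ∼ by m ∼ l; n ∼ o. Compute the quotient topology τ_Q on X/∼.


X/∼ = {[l=m], [n=o]}; |τ_Q| = 2.

Equivalence classes: [l=m], [n=o].
Quotient map π: X → X/∼ sends l ↦ [l=m], m ↦ [l=m], n ↦ [n=o], o ↦ [n=o].
For each subset V ⊆ X/∼, compute π^{-1}(V) ⊆ X and check whether π^{-1}(V) ∈ τ. V is open in τ_Q iff π^{-1}(V) ∈ τ.
  V = {}: π^{-1}(V) = ∅ ∈ τ ✓.
  V = {[l=m]}: π^{-1}(V) = {l, m} ∉ τ ✗.
  V = {[n=o]}: π^{-1}(V) = {n, o} ∉ τ ✗.
  V = {[l=m], [n=o]}: π^{-1}(V) = {l, m, n, o} ∈ τ ✓.
Open sets in the quotient: τ_Q = {{}, {[l=m], [n=o]}} (2 elements).


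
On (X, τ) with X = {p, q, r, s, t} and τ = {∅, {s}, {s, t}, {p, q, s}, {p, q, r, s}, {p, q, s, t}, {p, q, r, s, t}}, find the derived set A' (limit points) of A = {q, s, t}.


A' = {p, q, r, t}

For each x ∈ X, list the open sets U ∈ τ with x ∈ U, then check whether U ∩ (A ∖ {x}) ≠ ∅ for every such U.
  x = p: opens ∋ x are {p, q, s}, {p, q, r, s}, {p, q, s, t}, {p, q, r, s, t}; each meets A ∖ {p}, so x IS a limit point.
  x = q: opens ∋ x are {p, q, s}, {p, q, r, s}, {p, q, s, t}, {p, q, r, s, t}; each meets A ∖ {q}, so x IS a limit point.
  x = r: opens ∋ x are {p, q, r, s}, {p, q, r, s, t}; each meets A ∖ {r}, so x IS a limit point.
  x = s: open {s} ∋ x has {s} ∩ (A ∖ {s}) = ∅, so x is NOT a limit point.
  x = t: opens ∋ x are {s, t}, {p, q, s, t}, {p, q, r, s, t}; each meets A ∖ {t}, so x IS a limit point.
Collecting: A' = {p, q, r, t}.


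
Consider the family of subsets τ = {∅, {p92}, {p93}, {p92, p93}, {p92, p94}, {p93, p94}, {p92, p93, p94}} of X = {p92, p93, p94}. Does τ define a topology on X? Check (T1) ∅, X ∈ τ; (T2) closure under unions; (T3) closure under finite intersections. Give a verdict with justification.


τ is NOT a topology on X.

Axiom (T1): ∅ ∈ τ? Yes; X ∈ τ? Yes.
Axiom (T2/T3): check pairwise unions and intersections of members of τ.
Counterexample for (T3): {p92, p94} ∩ {p93, p94} = {p94} ∉ τ. Therefore τ is NOT a topology.


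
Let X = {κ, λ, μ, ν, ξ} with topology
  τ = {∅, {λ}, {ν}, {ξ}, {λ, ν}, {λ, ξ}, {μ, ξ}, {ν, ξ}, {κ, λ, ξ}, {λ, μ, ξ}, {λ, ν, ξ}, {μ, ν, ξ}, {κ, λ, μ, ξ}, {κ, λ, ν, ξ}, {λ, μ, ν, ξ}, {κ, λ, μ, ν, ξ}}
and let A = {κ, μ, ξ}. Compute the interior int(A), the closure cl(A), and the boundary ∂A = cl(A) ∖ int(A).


int(A) = {μ, ξ}, cl(A) = {κ, μ, ξ}, ∂A = {κ}.

Closed sets in (X, τ) are complements of opens:
  closed(X, τ) = {∅, {κ}, {μ}, {ν}, {κ, λ}, {κ, μ}, {κ, ν}, {μ, ν}, {κ, λ, μ}, {κ, λ, ν}, {κ, μ, ν}, {κ, μ, ξ}, {κ, λ, μ, ν}, {κ, λ, μ, ξ}, {κ, μ, ν, ξ}, {κ, λ, μ, ν, ξ}}.
int(A) = ⋃ {U ∈ τ : U ⊆ A}. Opens contained in A: ∅, {ξ}, {μ, ξ}.
Taking the union of these: int(A) = {μ, ξ}.
cl(A) = ⋂ {C closed : A ⊆ C}. Closed sets containing A: {κ, μ, ξ}, {κ, λ, μ, ξ}, {κ, μ, ν, ξ}, {κ, λ, μ, ν, ξ}.
Intersecting these: cl(A) = {κ, μ, ξ}.
∂A = cl(A) ∖ int(A) = {κ, μ, ξ} ∖ {μ, ξ} = {κ}.


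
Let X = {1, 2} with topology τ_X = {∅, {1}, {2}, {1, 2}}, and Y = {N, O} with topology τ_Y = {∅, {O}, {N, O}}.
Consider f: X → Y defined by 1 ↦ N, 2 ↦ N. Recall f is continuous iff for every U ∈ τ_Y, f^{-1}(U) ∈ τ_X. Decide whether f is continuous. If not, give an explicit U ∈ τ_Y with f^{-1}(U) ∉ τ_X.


f IS continuous.

Compute f^{-1}(U) for each U ∈ τ_Y:
  U = ∅: f^{-1}(U) = ∅ ∈ τ_X ✓.
  U = {O}: f^{-1}(U) = ∅ ∈ τ_X ✓.
  U = {N, O}: f^{-1}(U) = {1, 2} ∈ τ_X ✓.
Every preimage lies in τ_X, so f IS continuous.


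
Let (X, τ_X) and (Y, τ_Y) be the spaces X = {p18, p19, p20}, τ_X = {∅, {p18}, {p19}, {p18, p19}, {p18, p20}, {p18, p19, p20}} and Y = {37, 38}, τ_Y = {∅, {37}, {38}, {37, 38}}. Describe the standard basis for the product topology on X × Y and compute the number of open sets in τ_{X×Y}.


Basis B = {∅ × ∅, {p18} × {37}, {p18} × {38}, {p19} × {37}, {p19} × {38}, {p18} × {37, 38}, {p18, p19} × {37}, {p18, p20} × {37}, {p18, p19} × {38}, {p18, p20} × {38}, {p19} × {37, 38}, {p18, p19, p20} × {37}, {p18, p19, p20} × {38}, {p18, p19} × {37, 38}, {p18, p20} × {37, 38}, {p18, p19, p20} × {37, 38}}; |τ_{X×Y}| = 36.

Enumerate products U × V with U ∈ τ_X, V ∈ τ_Y (deduplicated):
  ∅ × ∅ = {} (∅)
  {p18} × {37} = {(p18,37)}
  {p18} × {38} = {(p18,38)}
  {p19} × {37} = {(p19,37)}
  {p19} × {38} = {(p19,38)}
  {p18} × {37, 38} = {(p18,37), (p18,38)}
  {p18, p19} × {37} = {(p18,37), (p19,37)}
  {p18, p20} × {37} = {(p18,37), (p20,37)}
  {p18, p19} × {38} = {(p18,38), (p19,38)}
  {p18, p20} × {38} = {(p18,38), (p20,38)}
  {p19} × {37, 38} = {(p19,37), (p19,38)}
  {p18, p19, p20} × {37} = {(p18,37), (p19,37), (p20,37)}
  {p18, p19, p20} × {38} = {(p18,38), (p19,38), (p20,38)}
  {p18, p19} × {37, 38} = {(p18,37), (p18,38), (p19,37), (p19,38)}
  {p18, p20} × {37, 38} = {(p18,37), (p18,38), (p20,37), (p20,38)}
  {p18, p19, p20} × {37, 38} = {(p18,37), (p18,38), (p19,37), (p19,38), (p20,37), (p20,38)}
These 16 distinct sets form the basis B.
Close under arbitrary unions to get τ_{X×Y}; counting gives |τ_{X×Y}| = 36.


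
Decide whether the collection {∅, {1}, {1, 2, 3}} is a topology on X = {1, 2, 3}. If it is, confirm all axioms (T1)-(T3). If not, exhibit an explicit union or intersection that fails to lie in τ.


τ IS a topology on X.

Axiom (T1): ∅ ∈ τ? Yes; X ∈ τ? Yes.
Axiom (T2/T3): check pairwise unions and intersections of members of τ.
All pairwise intersections and unions checked — each lies in τ. Therefore τ satisfies (T1), (T2), (T3): it IS a topology on X.


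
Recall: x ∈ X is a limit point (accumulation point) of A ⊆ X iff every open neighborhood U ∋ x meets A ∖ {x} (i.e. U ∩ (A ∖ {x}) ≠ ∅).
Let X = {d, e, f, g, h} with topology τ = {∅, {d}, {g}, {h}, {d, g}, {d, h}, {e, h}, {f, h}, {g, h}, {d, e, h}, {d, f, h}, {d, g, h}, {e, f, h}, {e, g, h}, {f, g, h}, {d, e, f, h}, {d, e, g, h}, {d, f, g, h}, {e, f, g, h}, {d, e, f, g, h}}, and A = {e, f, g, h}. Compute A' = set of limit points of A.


A' = {e, f}

For each x ∈ X, list the open sets U ∈ τ with x ∈ U, then check whether U ∩ (A ∖ {x}) ≠ ∅ for every such U.
  x = d: open {d} ∋ x has {d} ∩ (A ∖ {d}) = ∅, so x is NOT a limit point.
  x = e: opens ∋ x are {e, h}, {d, e, h}, {e, f, h}, {e, g, h}, {d, e, f, h}, {d, e, g, h}, {e, f, g, h}, {d, e, f, g, h}; each meets A ∖ {e}, so x IS a limit point.
  x = f: opens ∋ x are {f, h}, {d, f, h}, {e, f, h}, {f, g, h}, {d, e, f, h}, {d, f, g, h}, {e, f, g, h}, {d, e, f, g, h}; each meets A ∖ {f}, so x IS a limit point.
  x = g: open {g} ∋ x has {g} ∩ (A ∖ {g}) = ∅, so x is NOT a limit point.
  x = h: open {h} ∋ x has {h} ∩ (A ∖ {h}) = ∅, so x is NOT a limit point.
Collecting: A' = {e, f}.


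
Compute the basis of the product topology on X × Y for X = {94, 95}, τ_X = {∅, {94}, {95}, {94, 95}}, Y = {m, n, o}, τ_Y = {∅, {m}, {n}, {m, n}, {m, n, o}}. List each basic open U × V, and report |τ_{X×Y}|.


Basis B = {∅ × ∅, {94} × {m}, {94} × {n}, {95} × {m}, {95} × {n}, {94} × {m, n}, {94, 95} × {m}, {94, 95} × {n}, {95} × {m, n}, {94} × {m, n, o}, {95} × {m, n, o}, {94, 95} × {m, n}, {94, 95} × {m, n, o}}; |τ_{X×Y}| = 25.

Enumerate products U × V with U ∈ τ_X, V ∈ τ_Y (deduplicated):
  ∅ × ∅ = {} (∅)
  {94} × {m} = {(94,m)}
  {94} × {n} = {(94,n)}
  {95} × {m} = {(95,m)}
  {95} × {n} = {(95,n)}
  {94} × {m, n} = {(94,m), (94,n)}
  {94, 95} × {m} = {(94,m), (95,m)}
  {94, 95} × {n} = {(94,n), (95,n)}
  {95} × {m, n} = {(95,m), (95,n)}
  {94} × {m, n, o} = {(94,m), (94,n), (94,o)}
  {95} × {m, n, o} = {(95,m), (95,n), (95,o)}
  {94, 95} × {m, n} = {(94,m), (94,n), (95,m), (95,n)}
  {94, 95} × {m, n, o} = {(94,m), (94,n), (94,o), (95,m), (95,n), (95,o)}
These 13 distinct sets form the basis B.
Close under arbitrary unions to get τ_{X×Y}; counting gives |τ_{X×Y}| = 25.


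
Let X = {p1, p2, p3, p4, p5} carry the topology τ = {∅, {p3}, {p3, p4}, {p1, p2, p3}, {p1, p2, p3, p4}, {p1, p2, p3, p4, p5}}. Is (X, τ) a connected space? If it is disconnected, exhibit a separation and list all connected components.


(X, τ) is connected.

Find clopen sets (U ∈ τ with X ∖ U ∈ τ):
  U = ∅, X ∖ U = {p1, p2, p3, p4, p5} — both open, so U is clopen.
  U = {p1, p2, p3, p4, p5}, X ∖ U = ∅ — both open, so U is clopen.
Only trivial clopens (∅ and X) exist, so (X, τ) is connected.
Compute connected components by grouping points that agree on all clopens:
  component: {p1, p2, p3, p4, p5}


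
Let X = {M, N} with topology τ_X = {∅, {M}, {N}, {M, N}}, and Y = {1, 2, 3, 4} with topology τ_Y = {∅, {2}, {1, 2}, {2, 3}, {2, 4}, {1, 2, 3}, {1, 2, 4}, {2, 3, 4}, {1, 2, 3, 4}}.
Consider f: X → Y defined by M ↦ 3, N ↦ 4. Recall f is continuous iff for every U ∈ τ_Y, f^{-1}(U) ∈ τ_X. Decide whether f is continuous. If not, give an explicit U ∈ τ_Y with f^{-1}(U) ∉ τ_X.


f IS continuous.

Compute f^{-1}(U) for each U ∈ τ_Y:
  U = ∅: f^{-1}(U) = ∅ ∈ τ_X ✓.
  U = {2}: f^{-1}(U) = ∅ ∈ τ_X ✓.
  U = {1, 2}: f^{-1}(U) = ∅ ∈ τ_X ✓.
  U = {2, 3}: f^{-1}(U) = {M} ∈ τ_X ✓.
  U = {2, 4}: f^{-1}(U) = {N} ∈ τ_X ✓.
  U = {1, 2, 3}: f^{-1}(U) = {M} ∈ τ_X ✓.
  U = {1, 2, 4}: f^{-1}(U) = {N} ∈ τ_X ✓.
  U = {2, 3, 4}: f^{-1}(U) = {M, N} ∈ τ_X ✓.
  U = {1, 2, 3, 4}: f^{-1}(U) = {M, N} ∈ τ_X ✓.
Every preimage lies in τ_X, so f IS continuous.


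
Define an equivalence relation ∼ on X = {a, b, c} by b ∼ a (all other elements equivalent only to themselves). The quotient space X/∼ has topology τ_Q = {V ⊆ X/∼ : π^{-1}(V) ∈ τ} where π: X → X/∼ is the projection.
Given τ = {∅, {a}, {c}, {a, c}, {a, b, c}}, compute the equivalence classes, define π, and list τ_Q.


X/∼ = {[a=b], [c]}; |τ_Q| = 3.

Equivalence classes: [a=b], [c].
Quotient map π: X → X/∼ sends a ↦ [a=b], b ↦ [a=b], c ↦ [c].
For each subset V ⊆ X/∼, compute π^{-1}(V) ⊆ X and check whether π^{-1}(V) ∈ τ. V is open in τ_Q iff π^{-1}(V) ∈ τ.
  V = {}: π^{-1}(V) = ∅ ∈ τ ✓.
  V = {[a=b]}: π^{-1}(V) = {a, b} ∉ τ ✗.
  V = {[c]}: π^{-1}(V) = {c} ∈ τ ✓.
  V = {[a=b], [c]}: π^{-1}(V) = {a, b, c} ∈ τ ✓.
Open sets in the quotient: τ_Q = {{}, {[c]}, {[a=b], [c]}} (3 elements).


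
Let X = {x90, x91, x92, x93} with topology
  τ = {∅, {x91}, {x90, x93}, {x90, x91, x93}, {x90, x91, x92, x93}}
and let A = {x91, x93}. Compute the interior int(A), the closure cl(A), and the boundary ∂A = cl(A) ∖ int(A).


int(A) = {x91}, cl(A) = {x90, x91, x92, x93}, ∂A = {x90, x92, x93}.

Closed sets in (X, τ) are complements of opens:
  closed(X, τ) = {∅, {x92}, {x91, x92}, {x90, x92, x93}, {x90, x91, x92, x93}}.
int(A) = ⋃ {U ∈ τ : U ⊆ A}. Opens contained in A: ∅, {x91}.
Taking the union of these: int(A) = {x91}.
cl(A) = ⋂ {C closed : A ⊆ C}. Closed sets containing A: {x90, x91, x92, x93}.
Intersecting these: cl(A) = {x90, x91, x92, x93}.
∂A = cl(A) ∖ int(A) = {x90, x91, x92, x93} ∖ {x91} = {x90, x92, x93}.


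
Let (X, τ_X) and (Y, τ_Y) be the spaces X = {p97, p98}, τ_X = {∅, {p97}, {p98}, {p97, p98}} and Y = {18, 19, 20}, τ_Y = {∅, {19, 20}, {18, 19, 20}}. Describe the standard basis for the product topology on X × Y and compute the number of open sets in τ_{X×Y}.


Basis B = {∅ × ∅, {p97} × {19, 20}, {p98} × {19, 20}, {p97} × {18, 19, 20}, {p98} × {18, 19, 20}, {p97, p98} × {19, 20}, {p97, p98} × {18, 19, 20}}; |τ_{X×Y}| = 9.

Enumerate products U × V with U ∈ τ_X, V ∈ τ_Y (deduplicated):
  ∅ × ∅ = {} (∅)
  {p97} × {19, 20} = {(p97,19), (p97,20)}
  {p98} × {19, 20} = {(p98,19), (p98,20)}
  {p97} × {18, 19, 20} = {(p97,18), (p97,19), (p97,20)}
  {p98} × {18, 19, 20} = {(p98,18), (p98,19), (p98,20)}
  {p97, p98} × {19, 20} = {(p97,19), (p97,20), (p98,19), (p98,20)}
  {p97, p98} × {18, 19, 20} = {(p97,18), (p97,19), (p97,20), (p98,18), (p98,19), (p98,20)}
These 7 distinct sets form the basis B.
Close under arbitrary unions to get τ_{X×Y}; counting gives |τ_{X×Y}| = 9.


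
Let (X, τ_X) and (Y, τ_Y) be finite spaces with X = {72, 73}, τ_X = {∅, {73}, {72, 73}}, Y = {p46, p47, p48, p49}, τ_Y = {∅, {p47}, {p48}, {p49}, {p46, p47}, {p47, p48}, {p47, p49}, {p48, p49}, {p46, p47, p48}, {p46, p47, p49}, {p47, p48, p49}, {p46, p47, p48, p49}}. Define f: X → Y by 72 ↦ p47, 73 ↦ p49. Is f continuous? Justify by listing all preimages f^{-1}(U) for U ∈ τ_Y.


f is NOT continuous.

Compute f^{-1}(U) for each U ∈ τ_Y:
  U = ∅: f^{-1}(U) = ∅ ∈ τ_X ✓.
  U = {p47}: f^{-1}(U) = {72} ∉ τ_X ✗.
  U = {p48}: f^{-1}(U) = ∅ ∈ τ_X ✓.
  U = {p49}: f^{-1}(U) = {73} ∈ τ_X ✓.
  U = {p46, p47}: f^{-1}(U) = {72} ∉ τ_X ✗.
  U = {p47, p48}: f^{-1}(U) = {72} ∉ τ_X ✗.
  U = {p47, p49}: f^{-1}(U) = {72, 73} ∈ τ_X ✓.
  U = {p48, p49}: f^{-1}(U) = {73} ∈ τ_X ✓.
  U = {p46, p47, p48}: f^{-1}(U) = {72} ∉ τ_X ✗.
  U = {p46, p47, p49}: f^{-1}(U) = {72, 73} ∈ τ_X ✓.
  U = {p47, p48, p49}: f^{-1}(U) = {72, 73} ∈ τ_X ✓.
  U = {p46, p47, p48, p49}: f^{-1}(U) = {72, 73} ∈ τ_X ✓.
Found U = {p47} with f^{-1}(U) = {72} not in τ_X. Therefore f is NOT continuous.


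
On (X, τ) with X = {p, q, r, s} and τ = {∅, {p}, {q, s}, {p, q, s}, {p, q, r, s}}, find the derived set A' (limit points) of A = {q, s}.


A' = {q, r, s}

For each x ∈ X, list the open sets U ∈ τ with x ∈ U, then check whether U ∩ (A ∖ {x}) ≠ ∅ for every such U.
  x = p: open {p} ∋ x has {p} ∩ (A ∖ {p}) = ∅, so x is NOT a limit point.
  x = q: opens ∋ x are {q, s}, {p, q, s}, {p, q, r, s}; each meets A ∖ {q}, so x IS a limit point.
  x = r: opens ∋ x are {p, q, r, s}; each meets A ∖ {r}, so x IS a limit point.
  x = s: opens ∋ x are {q, s}, {p, q, s}, {p, q, r, s}; each meets A ∖ {s}, so x IS a limit point.
Collecting: A' = {q, r, s}.


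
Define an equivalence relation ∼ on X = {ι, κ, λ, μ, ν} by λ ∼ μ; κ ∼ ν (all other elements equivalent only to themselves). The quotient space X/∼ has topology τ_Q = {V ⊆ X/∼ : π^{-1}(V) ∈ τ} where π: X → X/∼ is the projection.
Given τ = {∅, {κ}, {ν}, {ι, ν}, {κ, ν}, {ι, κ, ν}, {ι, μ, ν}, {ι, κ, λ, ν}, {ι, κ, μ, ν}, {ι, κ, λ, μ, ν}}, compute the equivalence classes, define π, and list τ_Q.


X/∼ = {[ι], [κ=ν], [λ=μ]}; |τ_Q| = 4.

Equivalence classes: [ι], [κ=ν], [λ=μ].
Quotient map π: X → X/∼ sends ι ↦ [ι], κ ↦ [κ=ν], λ ↦ [λ=μ], μ ↦ [λ=μ], ν ↦ [κ=ν].
For each subset V ⊆ X/∼, compute π^{-1}(V) ⊆ X and check whether π^{-1}(V) ∈ τ. V is open in τ_Q iff π^{-1}(V) ∈ τ.
  V = {}: π^{-1}(V) = ∅ ∈ τ ✓.
  V = {[ι]}: π^{-1}(V) = {ι} ∉ τ ✗.
  V = {[κ=ν]}: π^{-1}(V) = {κ, ν} ∈ τ ✓.
  V = {[ι], [κ=ν]}: π^{-1}(V) = {ι, κ, ν} ∈ τ ✓.
  V = {[λ=μ]}: π^{-1}(V) = {λ, μ} ∉ τ ✗.
  V = {[ι], [λ=μ]}: π^{-1}(V) = {ι, λ, μ} ∉ τ ✗.
  V = {[κ=ν], [λ=μ]}: π^{-1}(V) = {κ, λ, μ, ν} ∉ τ ✗.
  V = {[ι], [κ=ν], [λ=μ]}: π^{-1}(V) = {ι, κ, λ, μ, ν} ∈ τ ✓.
Open sets in the quotient: τ_Q = {{}, {[κ=ν]}, {[ι], [κ=ν]}, {[ι], [κ=ν], [λ=μ]}} (4 elements).


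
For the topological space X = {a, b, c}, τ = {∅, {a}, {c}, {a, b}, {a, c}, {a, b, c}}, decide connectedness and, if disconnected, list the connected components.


(X, τ) is disconnected; components = [{c}, {a, b}].

Find clopen sets (U ∈ τ with X ∖ U ∈ τ):
  U = ∅, X ∖ U = {a, b, c} — both open, so U is clopen.
  U = {c}, X ∖ U = {a, b} — both open, so U is clopen.
  U = {a, b}, X ∖ U = {c} — both open, so U is clopen.
  U = {a, b, c}, X ∖ U = ∅ — both open, so U is clopen.
Nontrivial clopen(s) exist: e.g. {c}. So (X, τ) is disconnected.
Compute connected components by grouping points that agree on all clopens:
  component: {c}
  component: {a, b}


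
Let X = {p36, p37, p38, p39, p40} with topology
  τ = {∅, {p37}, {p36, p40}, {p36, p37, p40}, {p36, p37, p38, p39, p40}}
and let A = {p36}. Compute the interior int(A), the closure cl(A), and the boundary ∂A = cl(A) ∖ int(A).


int(A) = ∅, cl(A) = {p36, p38, p39, p40}, ∂A = {p36, p38, p39, p40}.

Closed sets in (X, τ) are complements of opens:
  closed(X, τ) = {∅, {p38, p39}, {p37, p38, p39}, {p36, p38, p39, p40}, {p36, p37, p38, p39, p40}}.
int(A) = ⋃ {U ∈ τ : U ⊆ A}. Opens contained in A: ∅.
Taking the union of these: int(A) = ∅.
cl(A) = ⋂ {C closed : A ⊆ C}. Closed sets containing A: {p36, p38, p39, p40}, {p36, p37, p38, p39, p40}.
Intersecting these: cl(A) = {p36, p38, p39, p40}.
∂A = cl(A) ∖ int(A) = {p36, p38, p39, p40} ∖ ∅ = {p36, p38, p39, p40}.


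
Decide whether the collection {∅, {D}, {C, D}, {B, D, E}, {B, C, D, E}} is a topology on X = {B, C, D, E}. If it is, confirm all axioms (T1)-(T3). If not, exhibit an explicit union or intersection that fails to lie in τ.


τ IS a topology on X.

Axiom (T1): ∅ ∈ τ? Yes; X ∈ τ? Yes.
Axiom (T2/T3): check pairwise unions and intersections of members of τ.
All pairwise intersections and unions checked — each lies in τ. Therefore τ satisfies (T1), (T2), (T3): it IS a topology on X.


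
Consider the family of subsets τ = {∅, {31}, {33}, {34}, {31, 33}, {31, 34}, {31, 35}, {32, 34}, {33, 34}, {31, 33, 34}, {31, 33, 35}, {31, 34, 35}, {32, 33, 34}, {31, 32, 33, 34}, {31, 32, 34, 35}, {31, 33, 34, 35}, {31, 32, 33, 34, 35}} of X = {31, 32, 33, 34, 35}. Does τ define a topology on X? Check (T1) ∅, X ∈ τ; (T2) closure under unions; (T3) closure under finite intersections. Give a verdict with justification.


τ is NOT a topology on X.

Axiom (T1): ∅ ∈ τ? Yes; X ∈ τ? Yes.
Axiom (T2/T3): check pairwise unions and intersections of members of τ.
Counterexample for (T2): {31} ∪ {32, 34} = {31, 32, 34} ∉ τ. Therefore τ is NOT a topology.


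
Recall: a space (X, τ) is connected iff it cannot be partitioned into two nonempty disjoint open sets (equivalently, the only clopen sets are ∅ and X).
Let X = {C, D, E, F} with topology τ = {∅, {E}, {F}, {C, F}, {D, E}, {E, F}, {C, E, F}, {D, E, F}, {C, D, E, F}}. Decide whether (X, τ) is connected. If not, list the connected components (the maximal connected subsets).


(X, τ) is disconnected; components = [{C, F}, {D, E}].

Find clopen sets (U ∈ τ with X ∖ U ∈ τ):
  U = ∅, X ∖ U = {C, D, E, F} — both open, so U is clopen.
  U = {C, F}, X ∖ U = {D, E} — both open, so U is clopen.
  U = {D, E}, X ∖ U = {C, F} — both open, so U is clopen.
  U = {C, D, E, F}, X ∖ U = ∅ — both open, so U is clopen.
Nontrivial clopen(s) exist: e.g. {D, E}. So (X, τ) is disconnected.
Compute connected components by grouping points that agree on all clopens:
  component: {C, F}
  component: {D, E}


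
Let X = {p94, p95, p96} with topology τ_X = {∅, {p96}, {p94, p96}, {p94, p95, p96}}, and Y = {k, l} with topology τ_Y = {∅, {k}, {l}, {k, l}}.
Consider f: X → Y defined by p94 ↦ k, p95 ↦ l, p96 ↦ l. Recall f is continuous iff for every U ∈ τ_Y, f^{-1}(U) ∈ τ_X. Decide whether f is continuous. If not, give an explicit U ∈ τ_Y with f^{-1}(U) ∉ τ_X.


f is NOT continuous.

Compute f^{-1}(U) for each U ∈ τ_Y:
  U = ∅: f^{-1}(U) = ∅ ∈ τ_X ✓.
  U = {k}: f^{-1}(U) = {p94} ∉ τ_X ✗.
  U = {l}: f^{-1}(U) = {p95, p96} ∉ τ_X ✗.
  U = {k, l}: f^{-1}(U) = {p94, p95, p96} ∈ τ_X ✓.
Found U = {k} with f^{-1}(U) = {p94} not in τ_X. Therefore f is NOT continuous.


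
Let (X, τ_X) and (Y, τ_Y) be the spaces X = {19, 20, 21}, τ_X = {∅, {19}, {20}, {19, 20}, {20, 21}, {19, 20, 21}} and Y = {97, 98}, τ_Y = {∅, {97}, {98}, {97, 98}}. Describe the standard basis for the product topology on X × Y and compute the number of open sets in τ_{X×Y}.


Basis B = {∅ × ∅, {19} × {97}, {19} × {98}, {20} × {97}, {20} × {98}, {19} × {97, 98}, {19, 20} × {97}, {19, 20} × {98}, {20} × {97, 98}, {20, 21} × {97}, {20, 21} × {98}, {19, 20, 21} × {97}, {19, 20, 21} × {98}, {19, 20} × {97, 98}, {20, 21} × {97, 98}, {19, 20, 21} × {97, 98}}; |τ_{X×Y}| = 36.

Enumerate products U × V with U ∈ τ_X, V ∈ τ_Y (deduplicated):
  ∅ × ∅ = {} (∅)
  {19} × {97} = {(19,97)}
  {19} × {98} = {(19,98)}
  {20} × {97} = {(20,97)}
  {20} × {98} = {(20,98)}
  {19} × {97, 98} = {(19,97), (19,98)}
  {19, 20} × {97} = {(19,97), (20,97)}
  {19, 20} × {98} = {(19,98), (20,98)}
  {20} × {97, 98} = {(20,97), (20,98)}
  {20, 21} × {97} = {(20,97), (21,97)}
  {20, 21} × {98} = {(20,98), (21,98)}
  {19, 20, 21} × {97} = {(19,97), (20,97), (21,97)}
  {19, 20, 21} × {98} = {(19,98), (20,98), (21,98)}
  {19, 20} × {97, 98} = {(19,97), (19,98), (20,97), (20,98)}
  {20, 21} × {97, 98} = {(20,97), (20,98), (21,97), (21,98)}
  {19, 20, 21} × {97, 98} = {(19,97), (19,98), (20,97), (20,98), (21,97), (21,98)}
These 16 distinct sets form the basis B.
Close under arbitrary unions to get τ_{X×Y}; counting gives |τ_{X×Y}| = 36.


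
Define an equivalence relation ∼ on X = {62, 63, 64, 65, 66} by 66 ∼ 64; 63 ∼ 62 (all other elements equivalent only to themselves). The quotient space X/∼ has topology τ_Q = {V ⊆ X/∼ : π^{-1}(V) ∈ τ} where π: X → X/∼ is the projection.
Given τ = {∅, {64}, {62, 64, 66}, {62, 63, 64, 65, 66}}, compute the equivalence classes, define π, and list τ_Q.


X/∼ = {[62=63], [64=66], [65]}; |τ_Q| = 2.

Equivalence classes: [62=63], [64=66], [65].
Quotient map π: X → X/∼ sends 62 ↦ [62=63], 63 ↦ [62=63], 64 ↦ [64=66], 65 ↦ [65], 66 ↦ [64=66].
For each subset V ⊆ X/∼, compute π^{-1}(V) ⊆ X and check whether π^{-1}(V) ∈ τ. V is open in τ_Q iff π^{-1}(V) ∈ τ.
  V = {}: π^{-1}(V) = ∅ ∈ τ ✓.
  V = {[62=63]}: π^{-1}(V) = {62, 63} ∉ τ ✗.
  V = {[64=66]}: π^{-1}(V) = {64, 66} ∉ τ ✗.
  V = {[62=63], [64=66]}: π^{-1}(V) = {62, 63, 64, 66} ∉ τ ✗.
  V = {[65]}: π^{-1}(V) = {65} ∉ τ ✗.
  V = {[62=63], [65]}: π^{-1}(V) = {62, 63, 65} ∉ τ ✗.
  V = {[64=66], [65]}: π^{-1}(V) = {64, 65, 66} ∉ τ ✗.
  V = {[62=63], [64=66], [65]}: π^{-1}(V) = {62, 63, 64, 65, 66} ∈ τ ✓.
Open sets in the quotient: τ_Q = {{}, {[62=63], [64=66], [65]}} (2 elements).


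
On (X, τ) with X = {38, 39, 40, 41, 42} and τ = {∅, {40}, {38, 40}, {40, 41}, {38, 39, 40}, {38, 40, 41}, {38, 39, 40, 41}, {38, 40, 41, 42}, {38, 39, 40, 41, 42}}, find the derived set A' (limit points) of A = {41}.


A' = {42}

For each x ∈ X, list the open sets U ∈ τ with x ∈ U, then check whether U ∩ (A ∖ {x}) ≠ ∅ for every such U.
  x = 38: open {38, 40} ∋ x has {38, 40} ∩ (A ∖ {38}) = ∅, so x is NOT a limit point.
  x = 39: open {38, 39, 40} ∋ x has {38, 39, 40} ∩ (A ∖ {39}) = ∅, so x is NOT a limit point.
  x = 40: open {40} ∋ x has {40} ∩ (A ∖ {40}) = ∅, so x is NOT a limit point.
  x = 41: open {40, 41} ∋ x has {40, 41} ∩ (A ∖ {41}) = ∅, so x is NOT a limit point.
  x = 42: opens ∋ x are {38, 40, 41, 42}, {38, 39, 40, 41, 42}; each meets A ∖ {42}, so x IS a limit point.
Collecting: A' = {42}.


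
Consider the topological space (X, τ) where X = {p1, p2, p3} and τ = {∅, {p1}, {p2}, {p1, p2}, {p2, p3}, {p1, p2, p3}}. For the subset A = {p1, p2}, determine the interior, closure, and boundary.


int(A) = {p1, p2}, cl(A) = {p1, p2, p3}, ∂A = {p3}.

Closed sets in (X, τ) are complements of opens:
  closed(X, τ) = {∅, {p1}, {p3}, {p1, p3}, {p2, p3}, {p1, p2, p3}}.
int(A) = ⋃ {U ∈ τ : U ⊆ A}. Opens contained in A: ∅, {p1}, {p2}, {p1, p2}.
Taking the union of these: int(A) = {p1, p2}.
cl(A) = ⋂ {C closed : A ⊆ C}. Closed sets containing A: {p1, p2, p3}.
Intersecting these: cl(A) = {p1, p2, p3}.
∂A = cl(A) ∖ int(A) = {p1, p2, p3} ∖ {p1, p2} = {p3}.


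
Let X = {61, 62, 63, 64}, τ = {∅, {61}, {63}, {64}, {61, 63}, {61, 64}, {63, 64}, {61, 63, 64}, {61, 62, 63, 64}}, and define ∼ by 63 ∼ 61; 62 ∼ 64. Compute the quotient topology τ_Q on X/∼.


X/∼ = {[61=63], [62=64]}; |τ_Q| = 3.

Equivalence classes: [61=63], [62=64].
Quotient map π: X → X/∼ sends 61 ↦ [61=63], 62 ↦ [62=64], 63 ↦ [61=63], 64 ↦ [62=64].
For each subset V ⊆ X/∼, compute π^{-1}(V) ⊆ X and check whether π^{-1}(V) ∈ τ. V is open in τ_Q iff π^{-1}(V) ∈ τ.
  V = {}: π^{-1}(V) = ∅ ∈ τ ✓.
  V = {[61=63]}: π^{-1}(V) = {61, 63} ∈ τ ✓.
  V = {[62=64]}: π^{-1}(V) = {62, 64} ∉ τ ✗.
  V = {[61=63], [62=64]}: π^{-1}(V) = {61, 62, 63, 64} ∈ τ ✓.
Open sets in the quotient: τ_Q = {{}, {[61=63]}, {[61=63], [62=64]}} (3 elements).


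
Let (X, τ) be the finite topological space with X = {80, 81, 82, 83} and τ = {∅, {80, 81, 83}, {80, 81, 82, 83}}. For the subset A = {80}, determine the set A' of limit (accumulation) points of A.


A' = {81, 82, 83}

For each x ∈ X, list the open sets U ∈ τ with x ∈ U, then check whether U ∩ (A ∖ {x}) ≠ ∅ for every such U.
  x = 80: open {80, 81, 83} ∋ x has {80, 81, 83} ∩ (A ∖ {80}) = ∅, so x is NOT a limit point.
  x = 81: opens ∋ x are {80, 81, 83}, {80, 81, 82, 83}; each meets A ∖ {81}, so x IS a limit point.
  x = 82: opens ∋ x are {80, 81, 82, 83}; each meets A ∖ {82}, so x IS a limit point.
  x = 83: opens ∋ x are {80, 81, 83}, {80, 81, 82, 83}; each meets A ∖ {83}, so x IS a limit point.
Collecting: A' = {81, 82, 83}.


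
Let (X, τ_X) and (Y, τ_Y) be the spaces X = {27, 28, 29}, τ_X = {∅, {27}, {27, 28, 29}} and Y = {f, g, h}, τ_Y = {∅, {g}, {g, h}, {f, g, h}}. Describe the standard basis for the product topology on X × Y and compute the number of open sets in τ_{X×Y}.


Basis B = {∅ × ∅, {27} × {g}, {27} × {g, h}, {27} × {f, g, h}, {27, 28, 29} × {g}, {27, 28, 29} × {g, h}, {27, 28, 29} × {f, g, h}}; |τ_{X×Y}| = 10.

Enumerate products U × V with U ∈ τ_X, V ∈ τ_Y (deduplicated):
  ∅ × ∅ = {} (∅)
  {27} × {g} = {(27,g)}
  {27} × {g, h} = {(27,g), (27,h)}
  {27} × {f, g, h} = {(27,f), (27,g), (27,h)}
  {27, 28, 29} × {g} = {(27,g), (28,g), (29,g)}
  {27, 28, 29} × {g, h} = {(27,g), (27,h), (28,g), (28,h), (29,g), (29,h)}
  {27, 28, 29} × {f, g, h} = {(27,f), (27,g), (27,h), (28,f), (28,g), (28,h), (29,f), (29,g), (29,h)}
These 7 distinct sets form the basis B.
Close under arbitrary unions to get τ_{X×Y}; counting gives |τ_{X×Y}| = 10.


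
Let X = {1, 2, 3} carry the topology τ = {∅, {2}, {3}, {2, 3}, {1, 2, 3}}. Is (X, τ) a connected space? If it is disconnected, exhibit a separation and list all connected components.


(X, τ) is connected.

Find clopen sets (U ∈ τ with X ∖ U ∈ τ):
  U = ∅, X ∖ U = {1, 2, 3} — both open, so U is clopen.
  U = {1, 2, 3}, X ∖ U = ∅ — both open, so U is clopen.
Only trivial clopens (∅ and X) exist, so (X, τ) is connected.
Compute connected components by grouping points that agree on all clopens:
  component: {1, 2, 3}


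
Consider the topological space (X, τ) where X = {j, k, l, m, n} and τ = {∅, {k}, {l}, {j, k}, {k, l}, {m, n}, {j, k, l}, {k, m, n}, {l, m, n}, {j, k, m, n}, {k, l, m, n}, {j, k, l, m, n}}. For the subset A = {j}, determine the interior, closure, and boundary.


int(A) = ∅, cl(A) = {j}, ∂A = {j}.

Closed sets in (X, τ) are complements of opens:
  closed(X, τ) = {∅, {j}, {l}, {j, k}, {j, l}, {m, n}, {j, k, l}, {j, m, n}, {l, m, n}, {j, k, m, n}, {j, l, m, n}, {j, k, l, m, n}}.
int(A) = ⋃ {U ∈ τ : U ⊆ A}. Opens contained in A: ∅.
Taking the union of these: int(A) = ∅.
cl(A) = ⋂ {C closed : A ⊆ C}. Closed sets containing A: {j}, {j, k}, {j, l}, {j, k, l}, {j, m, n}, {j, k, m, n}, {j, l, m, n}, {j, k, l, m, n}.
Intersecting these: cl(A) = {j}.
∂A = cl(A) ∖ int(A) = {j} ∖ ∅ = {j}.


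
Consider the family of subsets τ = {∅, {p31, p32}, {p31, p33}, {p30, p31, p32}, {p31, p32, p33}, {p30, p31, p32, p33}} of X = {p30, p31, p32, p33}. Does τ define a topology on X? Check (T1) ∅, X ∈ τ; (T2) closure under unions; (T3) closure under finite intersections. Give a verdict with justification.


τ is NOT a topology on X.

Axiom (T1): ∅ ∈ τ? Yes; X ∈ τ? Yes.
Axiom (T2/T3): check pairwise unions and intersections of members of τ.
Counterexample for (T3): {p31, p32} ∩ {p31, p33} = {p31} ∉ τ. Therefore τ is NOT a topology.


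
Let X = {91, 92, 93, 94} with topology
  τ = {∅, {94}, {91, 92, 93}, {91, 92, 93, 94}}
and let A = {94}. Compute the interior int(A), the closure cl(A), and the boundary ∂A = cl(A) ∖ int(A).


int(A) = {94}, cl(A) = {94}, ∂A = ∅.

Closed sets in (X, τ) are complements of opens:
  closed(X, τ) = {∅, {94}, {91, 92, 93}, {91, 92, 93, 94}}.
int(A) = ⋃ {U ∈ τ : U ⊆ A}. Opens contained in A: ∅, {94}.
Taking the union of these: int(A) = {94}.
cl(A) = ⋂ {C closed : A ⊆ C}. Closed sets containing A: {94}, {91, 92, 93, 94}.
Intersecting these: cl(A) = {94}.
∂A = cl(A) ∖ int(A) = {94} ∖ {94} = ∅.


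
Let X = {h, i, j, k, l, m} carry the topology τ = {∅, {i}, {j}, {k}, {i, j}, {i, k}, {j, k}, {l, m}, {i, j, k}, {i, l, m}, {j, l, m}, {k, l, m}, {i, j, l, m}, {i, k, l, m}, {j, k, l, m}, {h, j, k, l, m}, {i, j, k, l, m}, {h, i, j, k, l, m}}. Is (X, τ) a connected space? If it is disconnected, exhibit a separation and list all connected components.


(X, τ) is disconnected; components = [{i}, {h, j, k, l, m}].

Find clopen sets (U ∈ τ with X ∖ U ∈ τ):
  U = ∅, X ∖ U = {h, i, j, k, l, m} — both open, so U is clopen.
  U = {i}, X ∖ U = {h, j, k, l, m} — both open, so U is clopen.
  U = {h, j, k, l, m}, X ∖ U = {i} — both open, so U is clopen.
  U = {h, i, j, k, l, m}, X ∖ U = ∅ — both open, so U is clopen.
Nontrivial clopen(s) exist: e.g. {i}. So (X, τ) is disconnected.
Compute connected components by grouping points that agree on all clopens:
  component: {i}
  component: {h, j, k, l, m}


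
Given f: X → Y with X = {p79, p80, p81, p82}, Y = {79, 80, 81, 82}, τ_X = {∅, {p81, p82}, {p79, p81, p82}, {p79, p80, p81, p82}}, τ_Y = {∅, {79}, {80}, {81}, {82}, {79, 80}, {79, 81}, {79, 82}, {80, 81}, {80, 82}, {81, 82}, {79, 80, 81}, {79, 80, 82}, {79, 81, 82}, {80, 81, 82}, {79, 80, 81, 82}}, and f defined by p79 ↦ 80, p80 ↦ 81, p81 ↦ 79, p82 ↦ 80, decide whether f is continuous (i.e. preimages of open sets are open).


f is NOT continuous.

Compute f^{-1}(U) for each U ∈ τ_Y:
  U = ∅: f^{-1}(U) = ∅ ∈ τ_X ✓.
  U = {79}: f^{-1}(U) = {p81} ∉ τ_X ✗.
  U = {80}: f^{-1}(U) = {p79, p82} ∉ τ_X ✗.
  U = {81}: f^{-1}(U) = {p80} ∉ τ_X ✗.
  U = {82}: f^{-1}(U) = ∅ ∈ τ_X ✓.
  U = {79, 80}: f^{-1}(U) = {p79, p81, p82} ∈ τ_X ✓.
  U = {79, 81}: f^{-1}(U) = {p80, p81} ∉ τ_X ✗.
  U = {79, 82}: f^{-1}(U) = {p81} ∉ τ_X ✗.
  U = {80, 81}: f^{-1}(U) = {p79, p80, p82} ∉ τ_X ✗.
  U = {80, 82}: f^{-1}(U) = {p79, p82} ∉ τ_X ✗.
  U = {81, 82}: f^{-1}(U) = {p80} ∉ τ_X ✗.
  U = {79, 80, 81}: f^{-1}(U) = {p79, p80, p81, p82} ∈ τ_X ✓.
  U = {79, 80, 82}: f^{-1}(U) = {p79, p81, p82} ∈ τ_X ✓.
  U = {79, 81, 82}: f^{-1}(U) = {p80, p81} ∉ τ_X ✗.
  U = {80, 81, 82}: f^{-1}(U) = {p79, p80, p82} ∉ τ_X ✗.
  U = {79, 80, 81, 82}: f^{-1}(U) = {p79, p80, p81, p82} ∈ τ_X ✓.
Found U = {79} with f^{-1}(U) = {p81} not in τ_X. Therefore f is NOT continuous.


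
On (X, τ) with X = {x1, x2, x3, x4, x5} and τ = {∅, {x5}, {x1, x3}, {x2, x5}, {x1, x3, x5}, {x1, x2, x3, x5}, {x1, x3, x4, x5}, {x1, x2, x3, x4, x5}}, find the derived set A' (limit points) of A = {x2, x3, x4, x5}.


A' = {x1, x2, x4}

For each x ∈ X, list the open sets U ∈ τ with x ∈ U, then check whether U ∩ (A ∖ {x}) ≠ ∅ for every such U.
  x = x1: opens ∋ x are {x1, x3}, {x1, x3, x5}, {x1, x2, x3, x5}, {x1, x3, x4, x5}, {x1, x2, x3, x4, x5}; each meets A ∖ {x1}, so x IS a limit point.
  x = x2: opens ∋ x are {x2, x5}, {x1, x2, x3, x5}, {x1, x2, x3, x4, x5}; each meets A ∖ {x2}, so x IS a limit point.
  x = x3: open {x1, x3} ∋ x has {x1, x3} ∩ (A ∖ {x3}) = ∅, so x is NOT a limit point.
  x = x4: opens ∋ x are {x1, x3, x4, x5}, {x1, x2, x3, x4, x5}; each meets A ∖ {x4}, so x IS a limit point.
  x = x5: open {x5} ∋ x has {x5} ∩ (A ∖ {x5}) = ∅, so x is NOT a limit point.
Collecting: A' = {x1, x2, x4}.


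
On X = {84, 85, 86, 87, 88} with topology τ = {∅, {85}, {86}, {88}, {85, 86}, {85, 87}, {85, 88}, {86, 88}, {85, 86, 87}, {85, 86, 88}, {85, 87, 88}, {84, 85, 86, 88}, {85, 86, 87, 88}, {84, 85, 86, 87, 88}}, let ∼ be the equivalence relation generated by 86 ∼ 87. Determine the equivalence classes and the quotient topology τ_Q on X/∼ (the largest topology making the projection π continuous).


X/∼ = {[84], [85], [86=87], [88]}; |τ_Q| = 7.

Equivalence classes: [84], [85], [86=87], [88].
Quotient map π: X → X/∼ sends 84 ↦ [84], 85 ↦ [85], 86 ↦ [86=87], 87 ↦ [86=87], 88 ↦ [88].
For each subset V ⊆ X/∼, compute π^{-1}(V) ⊆ X and check whether π^{-1}(V) ∈ τ. V is open in τ_Q iff π^{-1}(V) ∈ τ.
  V = {}: π^{-1}(V) = ∅ ∈ τ ✓.
  V = {[84]}: π^{-1}(V) = {84} ∉ τ ✗.
  V = {[85]}: π^{-1}(V) = {85} ∈ τ ✓.
  V = {[84], [85]}: π^{-1}(V) = {84, 85} ∉ τ ✗.
  V = {[86=87]}: π^{-1}(V) = {86, 87} ∉ τ ✗.
  V = {[84], [86=87]}: π^{-1}(V) = {84, 86, 87} ∉ τ ✗.
  V = {[85], [86=87]}: π^{-1}(V) = {85, 86, 87} ∈ τ ✓.
  V = {[84], [85], [86=87]}: π^{-1}(V) = {84, 85, 86, 87} ∉ τ ✗.
  V = {[88]}: π^{-1}(V) = {88} ∈ τ ✓.
  V = {[84], [88]}: π^{-1}(V) = {84, 88} ∉ τ ✗.
  V = {[85], [88]}: π^{-1}(V) = {85, 88} ∈ τ ✓.
  V = {[84], [85], [88]}: π^{-1}(V) = {84, 85, 88} ∉ τ ✗.
  V = {[86=87], [88]}: π^{-1}(V) = {86, 87, 88} ∉ τ ✗.
  V = {[84], [86=87], [88]}: π^{-1}(V) = {84, 86, 87, 88} ∉ τ ✗.
  V = {[85], [86=87], [88]}: π^{-1}(V) = {85, 86, 87, 88} ∈ τ ✓.
  V = {[84], [85], [86=87], [88]}: π^{-1}(V) = {84, 85, 86, 87, 88} ∈ τ ✓.
Open sets in the quotient: τ_Q = {{}, {[85]}, {[85], [86=87]}, {[88]}, {[85], [88]}, {[85], [86=87], [88]}, {[84], [85], [86=87], [88]}} (7 elements).
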